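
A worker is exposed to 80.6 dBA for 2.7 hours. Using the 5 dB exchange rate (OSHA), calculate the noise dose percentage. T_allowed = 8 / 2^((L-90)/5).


Given values:
  L = 80.6 dBA, T = 2.7 hours
Formula: T_allowed = 8 / 2^((L - 90) / 5)
Compute exponent: (80.6 - 90) / 5 = -1.88
Compute 2^(-1.88) = 0.271684
T_allowed = 8 / 0.271684 = 29.445974 hours
Dose = (T / T_allowed) * 100
Dose = (2.7 / 29.445974) * 100 = 9.17

9.17 %


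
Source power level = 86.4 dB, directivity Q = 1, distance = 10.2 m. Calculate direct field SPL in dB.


Given values:
  Lw = 86.4 dB, Q = 1, r = 10.2 m
Formula: SPL = Lw + 10 * log10(Q / (4 * pi * r^2))
Compute 4 * pi * r^2 = 4 * pi * 10.2^2 = 1307.4052
Compute Q / denom = 1 / 1307.4052 = 0.00076487
Compute 10 * log10(0.00076487) = -31.1641
SPL = 86.4 + (-31.1641) = 55.24

55.24 dB


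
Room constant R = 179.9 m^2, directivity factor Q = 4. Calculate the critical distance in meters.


Given values:
  R = 179.9 m^2, Q = 4
Formula: d_c = 0.141 * sqrt(Q * R)
Compute Q * R = 4 * 179.9 = 719.6
Compute sqrt(719.6) = 26.8254
d_c = 0.141 * 26.8254 = 3.782

3.782 m


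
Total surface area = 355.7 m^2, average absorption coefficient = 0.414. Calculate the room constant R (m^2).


Given values:
  S = 355.7 m^2, alpha = 0.414
Formula: R = S * alpha / (1 - alpha)
Numerator: 355.7 * 0.414 = 147.2598
Denominator: 1 - 0.414 = 0.586
R = 147.2598 / 0.586 = 251.3

251.3 m^2


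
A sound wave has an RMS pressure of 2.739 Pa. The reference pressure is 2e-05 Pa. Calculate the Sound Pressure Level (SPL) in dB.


Given values:
  p = 2.739 Pa
  p_ref = 2e-05 Pa
Formula: SPL = 20 * log10(p / p_ref)
Compute ratio: p / p_ref = 2.739 / 2e-05 = 136950
Compute log10: log10(136950) = 5.136562
Multiply: SPL = 20 * 5.136562 = 102.73

102.73 dB


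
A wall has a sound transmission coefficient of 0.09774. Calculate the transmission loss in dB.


Given values:
  tau = 0.09774
Formula: TL = 10 * log10(1 / tau)
Compute 1 / tau = 1 / 0.09774 = 10.2312
Compute log10(10.2312) = 1.009927
TL = 10 * 1.009927 = 10.1

10.1 dB


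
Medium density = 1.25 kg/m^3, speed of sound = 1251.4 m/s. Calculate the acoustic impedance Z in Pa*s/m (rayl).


Given values:
  rho = 1.25 kg/m^3
  c = 1251.4 m/s
Formula: Z = rho * c
Z = 1.25 * 1251.4
Z = 1564.25

1564.25 rayl


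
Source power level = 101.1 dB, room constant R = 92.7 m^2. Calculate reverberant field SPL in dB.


Given values:
  Lw = 101.1 dB, R = 92.7 m^2
Formula: SPL = Lw + 10 * log10(4 / R)
Compute 4 / R = 4 / 92.7 = 0.04315
Compute 10 * log10(0.04315) = -13.6502
SPL = 101.1 + (-13.6502) = 87.45

87.45 dB


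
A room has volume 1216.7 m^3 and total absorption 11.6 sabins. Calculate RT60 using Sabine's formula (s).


Given values:
  V = 1216.7 m^3
  A = 11.6 sabins
Formula: RT60 = 0.161 * V / A
Numerator: 0.161 * 1216.7 = 195.8887
RT60 = 195.8887 / 11.6 = 16.887

16.887 s


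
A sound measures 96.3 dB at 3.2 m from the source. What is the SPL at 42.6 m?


Given values:
  SPL1 = 96.3 dB, r1 = 3.2 m, r2 = 42.6 m
Formula: SPL2 = SPL1 - 20 * log10(r2 / r1)
Compute ratio: r2 / r1 = 42.6 / 3.2 = 13.3125
Compute log10: log10(13.3125) = 1.12426
Compute drop: 20 * 1.12426 = 22.4852
SPL2 = 96.3 - 22.4852 = 73.81

73.81 dB


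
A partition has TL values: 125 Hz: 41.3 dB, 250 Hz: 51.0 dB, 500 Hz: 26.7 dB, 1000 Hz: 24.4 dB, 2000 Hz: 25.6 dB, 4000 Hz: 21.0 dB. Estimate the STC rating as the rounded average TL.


Given TL values at each frequency:
  125 Hz: 41.3 dB
  250 Hz: 51.0 dB
  500 Hz: 26.7 dB
  1000 Hz: 24.4 dB
  2000 Hz: 25.6 dB
  4000 Hz: 21.0 dB
Formula: STC ~ round(average of TL values)
Sum = 41.3 + 51.0 + 26.7 + 24.4 + 25.6 + 21.0 = 190.0
Average = 190.0 / 6 = 31.67
Rounded: 32

32


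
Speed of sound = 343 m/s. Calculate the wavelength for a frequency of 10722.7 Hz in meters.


Given values:
  c = 343 m/s, f = 10722.7 Hz
Formula: lambda = c / f
lambda = 343 / 10722.7
lambda = 0.032

0.032 m


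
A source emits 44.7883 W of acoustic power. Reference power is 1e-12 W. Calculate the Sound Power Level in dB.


Given values:
  W = 44.7883 W
  W_ref = 1e-12 W
Formula: SWL = 10 * log10(W / W_ref)
Compute ratio: W / W_ref = 44788300000000
Compute log10: log10(44788300000000) = 13.651165
Multiply: SWL = 10 * 13.651165 = 136.51

136.51 dB


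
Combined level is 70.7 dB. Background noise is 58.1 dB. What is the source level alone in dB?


Given values:
  L_total = 70.7 dB, L_bg = 58.1 dB
Formula: L_source = 10 * log10(10^(L_total/10) - 10^(L_bg/10))
Convert to linear:
  10^(70.7/10) = 11748975.5494
  10^(58.1/10) = 645654.229
Difference: 11748975.5494 - 645654.229 = 11103321.3204
L_source = 10 * log10(11103321.3204) = 70.45

70.45 dB


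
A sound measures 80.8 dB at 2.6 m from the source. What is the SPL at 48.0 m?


Given values:
  SPL1 = 80.8 dB, r1 = 2.6 m, r2 = 48.0 m
Formula: SPL2 = SPL1 - 20 * log10(r2 / r1)
Compute ratio: r2 / r1 = 48.0 / 2.6 = 18.4615
Compute log10: log10(18.4615) = 1.266267
Compute drop: 20 * 1.266267 = 25.3253
SPL2 = 80.8 - 25.3253 = 55.47

55.47 dB


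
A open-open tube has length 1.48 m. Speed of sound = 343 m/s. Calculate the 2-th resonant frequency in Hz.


Given values:
  Tube type: open-open, L = 1.48 m, c = 343 m/s, n = 2
Formula: f_n = n * c / (2 * L)
Compute 2 * L = 2 * 1.48 = 2.96
f = 2 * 343 / 2.96
f = 231.76

231.76 Hz


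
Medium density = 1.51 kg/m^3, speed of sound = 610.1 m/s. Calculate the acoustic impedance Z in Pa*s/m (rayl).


Given values:
  rho = 1.51 kg/m^3
  c = 610.1 m/s
Formula: Z = rho * c
Z = 1.51 * 610.1
Z = 921.25

921.25 rayl


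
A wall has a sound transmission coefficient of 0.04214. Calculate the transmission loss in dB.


Given values:
  tau = 0.04214
Formula: TL = 10 * log10(1 / tau)
Compute 1 / tau = 1 / 0.04214 = 23.7304
Compute log10(23.7304) = 1.375305
TL = 10 * 1.375305 = 13.75

13.75 dB


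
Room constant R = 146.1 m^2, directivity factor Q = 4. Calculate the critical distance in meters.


Given values:
  R = 146.1 m^2, Q = 4
Formula: d_c = 0.141 * sqrt(Q * R)
Compute Q * R = 4 * 146.1 = 584.4
Compute sqrt(584.4) = 24.1744
d_c = 0.141 * 24.1744 = 3.409

3.409 m


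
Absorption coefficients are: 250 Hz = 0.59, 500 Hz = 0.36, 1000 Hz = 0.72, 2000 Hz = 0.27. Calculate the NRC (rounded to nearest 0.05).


Given values:
  a_250 = 0.59, a_500 = 0.36
  a_1000 = 0.72, a_2000 = 0.27
Formula: NRC = (a250 + a500 + a1000 + a2000) / 4
Sum = 0.59 + 0.36 + 0.72 + 0.27 = 1.94
NRC = 1.94 / 4 = 0.485
Rounded to nearest 0.05: 0.5

0.5


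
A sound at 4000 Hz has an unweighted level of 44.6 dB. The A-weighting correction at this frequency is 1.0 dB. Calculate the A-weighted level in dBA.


Given values:
  SPL = 44.6 dB
  A-weighting at 4000 Hz = 1.0 dB
Formula: L_A = SPL + A_weight
L_A = 44.6 + (1.0)
L_A = 45.6

45.6 dBA


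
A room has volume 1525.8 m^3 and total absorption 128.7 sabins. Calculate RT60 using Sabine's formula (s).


Given values:
  V = 1525.8 m^3
  A = 128.7 sabins
Formula: RT60 = 0.161 * V / A
Numerator: 0.161 * 1525.8 = 245.6538
RT60 = 245.6538 / 128.7 = 1.909

1.909 s


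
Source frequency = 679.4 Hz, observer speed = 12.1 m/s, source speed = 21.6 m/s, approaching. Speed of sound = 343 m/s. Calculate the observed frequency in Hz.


Given values:
  f_s = 679.4 Hz, v_o = 12.1 m/s, v_s = 21.6 m/s
  Direction: approaching
Formula: f_o = f_s * (c + v_o) / (c - v_s)
Numerator: c + v_o = 343 + 12.1 = 355.1
Denominator: c - v_s = 343 - 21.6 = 321.4
f_o = 679.4 * 355.1 / 321.4 = 750.64

750.64 Hz


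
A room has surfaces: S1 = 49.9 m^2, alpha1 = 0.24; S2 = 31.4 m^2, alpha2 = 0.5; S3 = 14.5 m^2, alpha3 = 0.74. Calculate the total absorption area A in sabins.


Given surfaces:
  Surface 1: 49.9 * 0.24 = 11.976
  Surface 2: 31.4 * 0.5 = 15.7
  Surface 3: 14.5 * 0.74 = 10.73
Formula: A = sum(Si * alpha_i)
A = 11.976 + 15.7 + 10.73
A = 38.41

38.41 sabins


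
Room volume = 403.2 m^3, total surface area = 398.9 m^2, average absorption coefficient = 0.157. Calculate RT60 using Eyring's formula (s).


Given values:
  V = 403.2 m^3, S = 398.9 m^2, alpha = 0.157
Formula: RT60 = 0.161 * V / (-S * ln(1 - alpha))
Compute ln(1 - 0.157) = ln(0.843) = -0.170788
Denominator: -398.9 * -0.170788 = 68.1273
Numerator: 0.161 * 403.2 = 64.9152
RT60 = 64.9152 / 68.1273 = 0.953

0.953 s


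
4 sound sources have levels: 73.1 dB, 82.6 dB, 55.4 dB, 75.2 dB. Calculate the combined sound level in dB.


Formula: L_total = 10 * log10( sum(10^(Li/10)) )
  Source 1: 10^(73.1/10) = 20417379.4467
  Source 2: 10^(82.6/10) = 181970085.861
  Source 3: 10^(55.4/10) = 346736.8505
  Source 4: 10^(75.2/10) = 33113112.1483
Sum of linear values = 235847314.3065
L_total = 10 * log10(235847314.3065) = 83.73

83.73 dB


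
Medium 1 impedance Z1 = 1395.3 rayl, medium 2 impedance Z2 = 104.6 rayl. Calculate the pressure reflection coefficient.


Given values:
  Z1 = 1395.3 rayl, Z2 = 104.6 rayl
Formula: R = (Z2 - Z1) / (Z2 + Z1)
Numerator: Z2 - Z1 = 104.6 - 1395.3 = -1290.7
Denominator: Z2 + Z1 = 104.6 + 1395.3 = 1499.9
R = -1290.7 / 1499.9 = -0.8605

-0.8605


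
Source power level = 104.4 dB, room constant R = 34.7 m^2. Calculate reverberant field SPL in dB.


Given values:
  Lw = 104.4 dB, R = 34.7 m^2
Formula: SPL = Lw + 10 * log10(4 / R)
Compute 4 / R = 4 / 34.7 = 0.115274
Compute 10 * log10(0.115274) = -9.3827
SPL = 104.4 + (-9.3827) = 95.02

95.02 dB


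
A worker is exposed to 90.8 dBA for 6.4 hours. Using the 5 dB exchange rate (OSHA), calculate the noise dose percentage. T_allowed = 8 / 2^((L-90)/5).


Given values:
  L = 90.8 dBA, T = 6.4 hours
Formula: T_allowed = 8 / 2^((L - 90) / 5)
Compute exponent: (90.8 - 90) / 5 = 0.16
Compute 2^(0.16) = 1.117287
T_allowed = 8 / 1.117287 = 7.160201 hours
Dose = (T / T_allowed) * 100
Dose = (6.4 / 7.160201) * 100 = 89.38

89.38 %


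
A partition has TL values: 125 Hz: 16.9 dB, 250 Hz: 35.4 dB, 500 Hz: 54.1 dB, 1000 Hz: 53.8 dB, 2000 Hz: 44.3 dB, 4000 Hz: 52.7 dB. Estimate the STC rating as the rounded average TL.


Given TL values at each frequency:
  125 Hz: 16.9 dB
  250 Hz: 35.4 dB
  500 Hz: 54.1 dB
  1000 Hz: 53.8 dB
  2000 Hz: 44.3 dB
  4000 Hz: 52.7 dB
Formula: STC ~ round(average of TL values)
Sum = 16.9 + 35.4 + 54.1 + 53.8 + 44.3 + 52.7 = 257.2
Average = 257.2 / 6 = 42.87
Rounded: 43

43


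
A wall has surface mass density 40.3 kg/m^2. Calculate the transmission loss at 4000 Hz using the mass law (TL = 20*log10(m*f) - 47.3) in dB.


Given values:
  m = 40.3 kg/m^2, f = 4000 Hz
Formula: TL = 20 * log10(m * f) - 47.3
Compute m * f = 40.3 * 4000 = 161200.0
Compute log10(161200.0) = 5.207365
Compute 20 * 5.207365 = 104.1473
TL = 104.1473 - 47.3 = 56.85

56.85 dB


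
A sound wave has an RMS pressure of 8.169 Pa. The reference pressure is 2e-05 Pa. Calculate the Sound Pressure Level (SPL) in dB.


Given values:
  p = 8.169 Pa
  p_ref = 2e-05 Pa
Formula: SPL = 20 * log10(p / p_ref)
Compute ratio: p / p_ref = 8.169 / 2e-05 = 408450
Compute log10: log10(408450) = 5.611139
Multiply: SPL = 20 * 5.611139 = 112.22

112.22 dB


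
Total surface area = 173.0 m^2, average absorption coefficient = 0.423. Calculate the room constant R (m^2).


Given values:
  S = 173.0 m^2, alpha = 0.423
Formula: R = S * alpha / (1 - alpha)
Numerator: 173.0 * 0.423 = 73.179
Denominator: 1 - 0.423 = 0.577
R = 73.179 / 0.577 = 126.83

126.83 m^2


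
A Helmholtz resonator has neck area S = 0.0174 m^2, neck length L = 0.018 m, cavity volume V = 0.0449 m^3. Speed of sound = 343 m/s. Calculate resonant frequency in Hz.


Given values:
  S = 0.0174 m^2, L = 0.018 m, V = 0.0449 m^3, c = 343 m/s
Formula: f = (c / (2*pi)) * sqrt(S / (V * L))
Compute V * L = 0.0449 * 0.018 = 0.0008082
Compute S / (V * L) = 0.0174 / 0.0008082 = 21.5293
Compute sqrt(21.5293) = 4.639968
Compute c / (2*pi) = 343 / 6.283185 = 54.590148
f = 54.590148 * 4.639968 = 253.3

253.3 Hz


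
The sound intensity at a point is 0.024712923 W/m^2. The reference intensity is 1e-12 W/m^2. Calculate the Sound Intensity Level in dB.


Given values:
  I = 0.024712923 W/m^2
  I_ref = 1e-12 W/m^2
Formula: SIL = 10 * log10(I / I_ref)
Compute ratio: I / I_ref = 24712923000
Compute log10: log10(24712923000) = 10.392924
Multiply: SIL = 10 * 10.392924 = 103.93

103.93 dB


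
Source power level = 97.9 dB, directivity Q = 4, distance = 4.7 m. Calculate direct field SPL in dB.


Given values:
  Lw = 97.9 dB, Q = 4, r = 4.7 m
Formula: SPL = Lw + 10 * log10(Q / (4 * pi * r^2))
Compute 4 * pi * r^2 = 4 * pi * 4.7^2 = 277.5911
Compute Q / denom = 4 / 277.5911 = 0.01440968
Compute 10 * log10(0.01440968) = -18.4135
SPL = 97.9 + (-18.4135) = 79.49

79.49 dB


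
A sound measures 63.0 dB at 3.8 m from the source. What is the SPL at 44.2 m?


Given values:
  SPL1 = 63.0 dB, r1 = 3.8 m, r2 = 44.2 m
Formula: SPL2 = SPL1 - 20 * log10(r2 / r1)
Compute ratio: r2 / r1 = 44.2 / 3.8 = 11.6316
Compute log10: log10(11.6316) = 1.065639
Compute drop: 20 * 1.065639 = 21.3128
SPL2 = 63.0 - 21.3128 = 41.69

41.69 dB


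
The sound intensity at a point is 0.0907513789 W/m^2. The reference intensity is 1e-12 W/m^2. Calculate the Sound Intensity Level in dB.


Given values:
  I = 0.0907513789 W/m^2
  I_ref = 1e-12 W/m^2
Formula: SIL = 10 * log10(I / I_ref)
Compute ratio: I / I_ref = 90751378900
Compute log10: log10(90751378900) = 10.957853
Multiply: SIL = 10 * 10.957853 = 109.58

109.58 dB


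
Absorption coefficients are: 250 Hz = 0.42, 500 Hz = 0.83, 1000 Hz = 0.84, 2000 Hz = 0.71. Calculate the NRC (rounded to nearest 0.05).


Given values:
  a_250 = 0.42, a_500 = 0.83
  a_1000 = 0.84, a_2000 = 0.71
Formula: NRC = (a250 + a500 + a1000 + a2000) / 4
Sum = 0.42 + 0.83 + 0.84 + 0.71 = 2.8
NRC = 2.8 / 4 = 0.7
Rounded to nearest 0.05: 0.7

0.7


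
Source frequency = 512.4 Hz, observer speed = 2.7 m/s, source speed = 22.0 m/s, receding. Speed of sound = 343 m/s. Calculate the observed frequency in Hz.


Given values:
  f_s = 512.4 Hz, v_o = 2.7 m/s, v_s = 22.0 m/s
  Direction: receding
Formula: f_o = f_s * (c - v_o) / (c + v_s)
Numerator: c - v_o = 343 - 2.7 = 340.3
Denominator: c + v_s = 343 + 22.0 = 365.0
f_o = 512.4 * 340.3 / 365.0 = 477.73

477.73 Hz


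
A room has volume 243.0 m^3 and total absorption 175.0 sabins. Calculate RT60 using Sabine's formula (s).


Given values:
  V = 243.0 m^3
  A = 175.0 sabins
Formula: RT60 = 0.161 * V / A
Numerator: 0.161 * 243.0 = 39.123
RT60 = 39.123 / 175.0 = 0.224

0.224 s


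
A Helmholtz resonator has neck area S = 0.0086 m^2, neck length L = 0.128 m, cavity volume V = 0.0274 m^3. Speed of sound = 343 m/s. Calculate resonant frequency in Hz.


Given values:
  S = 0.0086 m^2, L = 0.128 m, V = 0.0274 m^3, c = 343 m/s
Formula: f = (c / (2*pi)) * sqrt(S / (V * L))
Compute V * L = 0.0274 * 0.128 = 0.0035072
Compute S / (V * L) = 0.0086 / 0.0035072 = 2.4521
Compute sqrt(2.4521) = 1.565918
Compute c / (2*pi) = 343 / 6.283185 = 54.590148
f = 54.590148 * 1.565918 = 85.48

85.48 Hz


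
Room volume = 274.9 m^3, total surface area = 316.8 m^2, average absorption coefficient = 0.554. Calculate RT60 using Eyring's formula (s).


Given values:
  V = 274.9 m^3, S = 316.8 m^2, alpha = 0.554
Formula: RT60 = 0.161 * V / (-S * ln(1 - alpha))
Compute ln(1 - 0.554) = ln(0.446) = -0.807436
Denominator: -316.8 * -0.807436 = 255.7957
Numerator: 0.161 * 274.9 = 44.2589
RT60 = 44.2589 / 255.7957 = 0.173

0.173 s


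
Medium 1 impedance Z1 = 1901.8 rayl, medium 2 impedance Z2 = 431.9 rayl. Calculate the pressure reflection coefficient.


Given values:
  Z1 = 1901.8 rayl, Z2 = 431.9 rayl
Formula: R = (Z2 - Z1) / (Z2 + Z1)
Numerator: Z2 - Z1 = 431.9 - 1901.8 = -1469.9
Denominator: Z2 + Z1 = 431.9 + 1901.8 = 2333.7
R = -1469.9 / 2333.7 = -0.6299

-0.6299


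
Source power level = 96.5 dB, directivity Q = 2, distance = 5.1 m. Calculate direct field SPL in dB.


Given values:
  Lw = 96.5 dB, Q = 2, r = 5.1 m
Formula: SPL = Lw + 10 * log10(Q / (4 * pi * r^2))
Compute 4 * pi * r^2 = 4 * pi * 5.1^2 = 326.8513
Compute Q / denom = 2 / 326.8513 = 0.00611899
Compute 10 * log10(0.00611899) = -22.1332
SPL = 96.5 + (-22.1332) = 74.37

74.37 dB


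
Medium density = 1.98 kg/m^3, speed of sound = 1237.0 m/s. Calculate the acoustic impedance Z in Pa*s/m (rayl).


Given values:
  rho = 1.98 kg/m^3
  c = 1237.0 m/s
Formula: Z = rho * c
Z = 1.98 * 1237.0
Z = 2449.26

2449.26 rayl


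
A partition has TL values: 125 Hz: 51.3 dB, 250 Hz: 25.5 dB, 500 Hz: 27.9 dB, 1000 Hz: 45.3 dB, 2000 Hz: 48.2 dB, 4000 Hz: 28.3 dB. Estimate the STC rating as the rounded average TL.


Given TL values at each frequency:
  125 Hz: 51.3 dB
  250 Hz: 25.5 dB
  500 Hz: 27.9 dB
  1000 Hz: 45.3 dB
  2000 Hz: 48.2 dB
  4000 Hz: 28.3 dB
Formula: STC ~ round(average of TL values)
Sum = 51.3 + 25.5 + 27.9 + 45.3 + 48.2 + 28.3 = 226.5
Average = 226.5 / 6 = 37.75
Rounded: 38

38


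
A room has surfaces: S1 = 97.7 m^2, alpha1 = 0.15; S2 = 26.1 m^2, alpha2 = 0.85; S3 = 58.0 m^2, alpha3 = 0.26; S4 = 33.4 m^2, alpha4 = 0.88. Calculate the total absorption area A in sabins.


Given surfaces:
  Surface 1: 97.7 * 0.15 = 14.655
  Surface 2: 26.1 * 0.85 = 22.185
  Surface 3: 58.0 * 0.26 = 15.08
  Surface 4: 33.4 * 0.88 = 29.392
Formula: A = sum(Si * alpha_i)
A = 14.655 + 22.185 + 15.08 + 29.392
A = 81.31

81.31 sabins


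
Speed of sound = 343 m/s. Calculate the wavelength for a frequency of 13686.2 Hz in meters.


Given values:
  c = 343 m/s, f = 13686.2 Hz
Formula: lambda = c / f
lambda = 343 / 13686.2
lambda = 0.0251

0.0251 m


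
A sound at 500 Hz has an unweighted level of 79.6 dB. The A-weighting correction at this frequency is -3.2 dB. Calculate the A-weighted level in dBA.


Given values:
  SPL = 79.6 dB
  A-weighting at 500 Hz = -3.2 dB
Formula: L_A = SPL + A_weight
L_A = 79.6 + (-3.2)
L_A = 76.4

76.4 dBA


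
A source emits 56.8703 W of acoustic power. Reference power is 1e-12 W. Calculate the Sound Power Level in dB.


Given values:
  W = 56.8703 W
  W_ref = 1e-12 W
Formula: SWL = 10 * log10(W / W_ref)
Compute ratio: W / W_ref = 56870300000000
Compute log10: log10(56870300000000) = 13.754886
Multiply: SWL = 10 * 13.754886 = 137.55

137.55 dB


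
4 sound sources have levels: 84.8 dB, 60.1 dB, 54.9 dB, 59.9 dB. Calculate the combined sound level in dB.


Formula: L_total = 10 * log10( sum(10^(Li/10)) )
  Source 1: 10^(84.8/10) = 301995172.0402
  Source 2: 10^(60.1/10) = 1023292.9923
  Source 3: 10^(54.9/10) = 309029.5433
  Source 4: 10^(59.9/10) = 977237.221
Sum of linear values = 304304731.7968
L_total = 10 * log10(304304731.7968) = 84.83

84.83 dB


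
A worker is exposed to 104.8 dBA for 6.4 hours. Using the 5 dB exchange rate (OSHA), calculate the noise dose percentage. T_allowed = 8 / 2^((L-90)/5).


Given values:
  L = 104.8 dBA, T = 6.4 hours
Formula: T_allowed = 8 / 2^((L - 90) / 5)
Compute exponent: (104.8 - 90) / 5 = 2.96
Compute 2^(2.96) = 7.78124
T_allowed = 8 / 7.78124 = 1.028114 hours
Dose = (T / T_allowed) * 100
Dose = (6.4 / 1.028114) * 100 = 622.5

622.5 %


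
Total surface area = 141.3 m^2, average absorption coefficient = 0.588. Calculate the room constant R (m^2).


Given values:
  S = 141.3 m^2, alpha = 0.588
Formula: R = S * alpha / (1 - alpha)
Numerator: 141.3 * 0.588 = 83.0844
Denominator: 1 - 0.588 = 0.412
R = 83.0844 / 0.412 = 201.66

201.66 m^2


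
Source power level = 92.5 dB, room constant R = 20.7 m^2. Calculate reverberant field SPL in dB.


Given values:
  Lw = 92.5 dB, R = 20.7 m^2
Formula: SPL = Lw + 10 * log10(4 / R)
Compute 4 / R = 4 / 20.7 = 0.193237
Compute 10 * log10(0.193237) = -7.1391
SPL = 92.5 + (-7.1391) = 85.36

85.36 dB


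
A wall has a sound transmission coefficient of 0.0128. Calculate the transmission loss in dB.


Given values:
  tau = 0.0128
Formula: TL = 10 * log10(1 / tau)
Compute 1 / tau = 1 / 0.0128 = 78.125
Compute log10(78.125) = 1.89279
TL = 10 * 1.89279 = 18.93

18.93 dB


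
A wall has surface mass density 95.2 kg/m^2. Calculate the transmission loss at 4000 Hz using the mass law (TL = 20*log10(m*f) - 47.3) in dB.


Given values:
  m = 95.2 kg/m^2, f = 4000 Hz
Formula: TL = 20 * log10(m * f) - 47.3
Compute m * f = 95.2 * 4000 = 380800.0
Compute log10(380800.0) = 5.580697
Compute 20 * 5.580697 = 111.6139
TL = 111.6139 - 47.3 = 64.31

64.31 dB


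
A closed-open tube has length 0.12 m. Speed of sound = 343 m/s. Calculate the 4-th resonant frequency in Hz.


Given values:
  Tube type: closed-open, L = 0.12 m, c = 343 m/s, n = 4
Formula: f_n = (2n - 1) * c / (4 * L)
Compute 2n - 1 = 2*4 - 1 = 7
Compute 4 * L = 4 * 0.12 = 0.48
f = 7 * 343 / 0.48
f = 5002.08

5002.08 Hz


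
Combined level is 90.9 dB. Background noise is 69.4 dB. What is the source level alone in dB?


Given values:
  L_total = 90.9 dB, L_bg = 69.4 dB
Formula: L_source = 10 * log10(10^(L_total/10) - 10^(L_bg/10))
Convert to linear:
  10^(90.9/10) = 1230268770.8124
  10^(69.4/10) = 8709635.8996
Difference: 1230268770.8124 - 8709635.8996 = 1221559134.9128
L_source = 10 * log10(1221559134.9128) = 90.87

90.87 dB


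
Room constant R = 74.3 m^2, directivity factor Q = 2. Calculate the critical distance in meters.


Given values:
  R = 74.3 m^2, Q = 2
Formula: d_c = 0.141 * sqrt(Q * R)
Compute Q * R = 2 * 74.3 = 148.6
Compute sqrt(148.6) = 12.1902
d_c = 0.141 * 12.1902 = 1.719

1.719 m


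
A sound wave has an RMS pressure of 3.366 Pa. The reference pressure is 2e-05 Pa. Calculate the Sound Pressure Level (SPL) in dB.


Given values:
  p = 3.366 Pa
  p_ref = 2e-05 Pa
Formula: SPL = 20 * log10(p / p_ref)
Compute ratio: p / p_ref = 3.366 / 2e-05 = 168300
Compute log10: log10(168300) = 5.226084
Multiply: SPL = 20 * 5.226084 = 104.52

104.52 dB


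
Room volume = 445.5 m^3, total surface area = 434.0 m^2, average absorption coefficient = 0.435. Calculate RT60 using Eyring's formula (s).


Given values:
  V = 445.5 m^3, S = 434.0 m^2, alpha = 0.435
Formula: RT60 = 0.161 * V / (-S * ln(1 - alpha))
Compute ln(1 - 0.435) = ln(0.565) = -0.57093
Denominator: -434.0 * -0.57093 = 247.7836
Numerator: 0.161 * 445.5 = 71.7255
RT60 = 71.7255 / 247.7836 = 0.289

0.289 s


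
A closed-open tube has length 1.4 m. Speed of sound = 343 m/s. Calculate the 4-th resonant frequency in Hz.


Given values:
  Tube type: closed-open, L = 1.4 m, c = 343 m/s, n = 4
Formula: f_n = (2n - 1) * c / (4 * L)
Compute 2n - 1 = 2*4 - 1 = 7
Compute 4 * L = 4 * 1.4 = 5.6
f = 7 * 343 / 5.6
f = 428.75

428.75 Hz


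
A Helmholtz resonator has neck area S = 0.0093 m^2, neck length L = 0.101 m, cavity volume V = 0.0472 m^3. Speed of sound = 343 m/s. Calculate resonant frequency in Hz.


Given values:
  S = 0.0093 m^2, L = 0.101 m, V = 0.0472 m^3, c = 343 m/s
Formula: f = (c / (2*pi)) * sqrt(S / (V * L))
Compute V * L = 0.0472 * 0.101 = 0.0047672
Compute S / (V * L) = 0.0093 / 0.0047672 = 1.9508
Compute sqrt(1.9508) = 1.39671
Compute c / (2*pi) = 343 / 6.283185 = 54.590148
f = 54.590148 * 1.39671 = 76.25

76.25 Hz


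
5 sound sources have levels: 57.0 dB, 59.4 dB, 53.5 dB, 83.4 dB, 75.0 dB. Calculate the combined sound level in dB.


Formula: L_total = 10 * log10( sum(10^(Li/10)) )
  Source 1: 10^(57.0/10) = 501187.2336
  Source 2: 10^(59.4/10) = 870963.59
  Source 3: 10^(53.5/10) = 223872.1139
  Source 4: 10^(83.4/10) = 218776162.395
  Source 5: 10^(75.0/10) = 31622776.6017
Sum of linear values = 251994961.9342
L_total = 10 * log10(251994961.9342) = 84.01

84.01 dB


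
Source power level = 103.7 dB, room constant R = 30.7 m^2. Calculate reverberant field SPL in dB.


Given values:
  Lw = 103.7 dB, R = 30.7 m^2
Formula: SPL = Lw + 10 * log10(4 / R)
Compute 4 / R = 4 / 30.7 = 0.130293
Compute 10 * log10(0.130293) = -8.8508
SPL = 103.7 + (-8.8508) = 94.85

94.85 dB


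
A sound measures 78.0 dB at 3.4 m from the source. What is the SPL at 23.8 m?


Given values:
  SPL1 = 78.0 dB, r1 = 3.4 m, r2 = 23.8 m
Formula: SPL2 = SPL1 - 20 * log10(r2 / r1)
Compute ratio: r2 / r1 = 23.8 / 3.4 = 7.0
Compute log10: log10(7.0) = 0.845098
Compute drop: 20 * 0.845098 = 16.902
SPL2 = 78.0 - 16.902 = 61.1

61.1 dB


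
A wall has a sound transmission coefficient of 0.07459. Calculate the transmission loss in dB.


Given values:
  tau = 0.07459
Formula: TL = 10 * log10(1 / tau)
Compute 1 / tau = 1 / 0.07459 = 13.4066
Compute log10(13.4066) = 1.127319
TL = 10 * 1.127319 = 11.27

11.27 dB


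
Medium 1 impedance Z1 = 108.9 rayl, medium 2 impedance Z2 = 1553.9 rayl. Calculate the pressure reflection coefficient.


Given values:
  Z1 = 108.9 rayl, Z2 = 1553.9 rayl
Formula: R = (Z2 - Z1) / (Z2 + Z1)
Numerator: Z2 - Z1 = 1553.9 - 108.9 = 1445.0
Denominator: Z2 + Z1 = 1553.9 + 108.9 = 1662.8
R = 1445.0 / 1662.8 = 0.869

0.869


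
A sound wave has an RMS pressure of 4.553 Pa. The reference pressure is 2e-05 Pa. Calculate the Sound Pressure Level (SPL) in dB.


Given values:
  p = 4.553 Pa
  p_ref = 2e-05 Pa
Formula: SPL = 20 * log10(p / p_ref)
Compute ratio: p / p_ref = 4.553 / 2e-05 = 227650
Compute log10: log10(227650) = 5.357268
Multiply: SPL = 20 * 5.357268 = 107.15

107.15 dB


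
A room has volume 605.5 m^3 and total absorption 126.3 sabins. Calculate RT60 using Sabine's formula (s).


Given values:
  V = 605.5 m^3
  A = 126.3 sabins
Formula: RT60 = 0.161 * V / A
Numerator: 0.161 * 605.5 = 97.4855
RT60 = 97.4855 / 126.3 = 0.772

0.772 s


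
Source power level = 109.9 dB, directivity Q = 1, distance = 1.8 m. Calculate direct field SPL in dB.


Given values:
  Lw = 109.9 dB, Q = 1, r = 1.8 m
Formula: SPL = Lw + 10 * log10(Q / (4 * pi * r^2))
Compute 4 * pi * r^2 = 4 * pi * 1.8^2 = 40.715
Compute Q / denom = 1 / 40.715 = 0.02456097
Compute 10 * log10(0.02456097) = -16.0975
SPL = 109.9 + (-16.0975) = 93.8

93.8 dB


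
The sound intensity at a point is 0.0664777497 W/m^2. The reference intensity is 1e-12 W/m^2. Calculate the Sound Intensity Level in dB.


Given values:
  I = 0.0664777497 W/m^2
  I_ref = 1e-12 W/m^2
Formula: SIL = 10 * log10(I / I_ref)
Compute ratio: I / I_ref = 66477749700
Compute log10: log10(66477749700) = 10.822676
Multiply: SIL = 10 * 10.822676 = 108.23

108.23 dB


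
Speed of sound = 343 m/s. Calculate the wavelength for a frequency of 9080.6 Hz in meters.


Given values:
  c = 343 m/s, f = 9080.6 Hz
Formula: lambda = c / f
lambda = 343 / 9080.6
lambda = 0.0378

0.0378 m


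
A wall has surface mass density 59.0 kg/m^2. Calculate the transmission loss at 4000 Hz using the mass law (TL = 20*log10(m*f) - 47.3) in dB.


Given values:
  m = 59.0 kg/m^2, f = 4000 Hz
Formula: TL = 20 * log10(m * f) - 47.3
Compute m * f = 59.0 * 4000 = 236000.0
Compute log10(236000.0) = 5.372912
Compute 20 * 5.372912 = 107.4582
TL = 107.4582 - 47.3 = 60.16

60.16 dB


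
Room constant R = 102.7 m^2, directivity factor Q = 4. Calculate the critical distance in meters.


Given values:
  R = 102.7 m^2, Q = 4
Formula: d_c = 0.141 * sqrt(Q * R)
Compute Q * R = 4 * 102.7 = 410.8
Compute sqrt(410.8) = 20.2682
d_c = 0.141 * 20.2682 = 2.858

2.858 m


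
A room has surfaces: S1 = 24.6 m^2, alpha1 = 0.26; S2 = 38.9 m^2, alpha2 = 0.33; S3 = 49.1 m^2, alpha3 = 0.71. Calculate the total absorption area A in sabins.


Given surfaces:
  Surface 1: 24.6 * 0.26 = 6.396
  Surface 2: 38.9 * 0.33 = 12.837
  Surface 3: 49.1 * 0.71 = 34.861
Formula: A = sum(Si * alpha_i)
A = 6.396 + 12.837 + 34.861
A = 54.09

54.09 sabins


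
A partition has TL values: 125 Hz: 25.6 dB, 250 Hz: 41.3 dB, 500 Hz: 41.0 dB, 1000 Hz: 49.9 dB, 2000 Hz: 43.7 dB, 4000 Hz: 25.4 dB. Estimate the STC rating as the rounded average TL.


Given TL values at each frequency:
  125 Hz: 25.6 dB
  250 Hz: 41.3 dB
  500 Hz: 41.0 dB
  1000 Hz: 49.9 dB
  2000 Hz: 43.7 dB
  4000 Hz: 25.4 dB
Formula: STC ~ round(average of TL values)
Sum = 25.6 + 41.3 + 41.0 + 49.9 + 43.7 + 25.4 = 226.9
Average = 226.9 / 6 = 37.82
Rounded: 38

38


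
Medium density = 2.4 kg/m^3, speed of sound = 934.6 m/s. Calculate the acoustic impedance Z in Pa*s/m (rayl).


Given values:
  rho = 2.4 kg/m^3
  c = 934.6 m/s
Formula: Z = rho * c
Z = 2.4 * 934.6
Z = 2243.04

2243.04 rayl


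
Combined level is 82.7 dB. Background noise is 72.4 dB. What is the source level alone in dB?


Given values:
  L_total = 82.7 dB, L_bg = 72.4 dB
Formula: L_source = 10 * log10(10^(L_total/10) - 10^(L_bg/10))
Convert to linear:
  10^(82.7/10) = 186208713.6663
  10^(72.4/10) = 17378008.2875
Difference: 186208713.6663 - 17378008.2875 = 168830705.3788
L_source = 10 * log10(168830705.3788) = 82.27

82.27 dB


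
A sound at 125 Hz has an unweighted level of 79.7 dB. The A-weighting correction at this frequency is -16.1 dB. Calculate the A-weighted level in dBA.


Given values:
  SPL = 79.7 dB
  A-weighting at 125 Hz = -16.1 dB
Formula: L_A = SPL + A_weight
L_A = 79.7 + (-16.1)
L_A = 63.6

63.6 dBA


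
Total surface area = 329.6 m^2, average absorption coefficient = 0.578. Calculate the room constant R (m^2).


Given values:
  S = 329.6 m^2, alpha = 0.578
Formula: R = S * alpha / (1 - alpha)
Numerator: 329.6 * 0.578 = 190.5088
Denominator: 1 - 0.578 = 0.422
R = 190.5088 / 0.422 = 451.44

451.44 m^2


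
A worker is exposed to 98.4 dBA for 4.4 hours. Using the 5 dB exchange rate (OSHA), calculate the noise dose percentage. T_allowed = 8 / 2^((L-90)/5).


Given values:
  L = 98.4 dBA, T = 4.4 hours
Formula: T_allowed = 8 / 2^((L - 90) / 5)
Compute exponent: (98.4 - 90) / 5 = 1.68
Compute 2^(1.68) = 3.20428
T_allowed = 8 / 3.20428 = 2.496661 hours
Dose = (T / T_allowed) * 100
Dose = (4.4 / 2.496661) * 100 = 176.24

176.24 %


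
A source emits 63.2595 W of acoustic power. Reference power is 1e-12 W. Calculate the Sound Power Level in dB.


Given values:
  W = 63.2595 W
  W_ref = 1e-12 W
Formula: SWL = 10 * log10(W / W_ref)
Compute ratio: W / W_ref = 63259500000000
Compute log10: log10(63259500000000) = 13.801126
Multiply: SWL = 10 * 13.801126 = 138.01

138.01 dB


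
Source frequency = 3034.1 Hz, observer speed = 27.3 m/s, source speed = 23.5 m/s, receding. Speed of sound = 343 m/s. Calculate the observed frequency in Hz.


Given values:
  f_s = 3034.1 Hz, v_o = 27.3 m/s, v_s = 23.5 m/s
  Direction: receding
Formula: f_o = f_s * (c - v_o) / (c + v_s)
Numerator: c - v_o = 343 - 27.3 = 315.7
Denominator: c + v_s = 343 + 23.5 = 366.5
f_o = 3034.1 * 315.7 / 366.5 = 2613.55

2613.55 Hz


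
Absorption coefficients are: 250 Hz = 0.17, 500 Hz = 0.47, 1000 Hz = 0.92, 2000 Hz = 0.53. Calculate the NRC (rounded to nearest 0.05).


Given values:
  a_250 = 0.17, a_500 = 0.47
  a_1000 = 0.92, a_2000 = 0.53
Formula: NRC = (a250 + a500 + a1000 + a2000) / 4
Sum = 0.17 + 0.47 + 0.92 + 0.53 = 2.09
NRC = 2.09 / 4 = 0.5225
Rounded to nearest 0.05: 0.5

0.5


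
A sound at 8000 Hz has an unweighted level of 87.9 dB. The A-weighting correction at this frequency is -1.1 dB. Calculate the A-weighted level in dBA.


Given values:
  SPL = 87.9 dB
  A-weighting at 8000 Hz = -1.1 dB
Formula: L_A = SPL + A_weight
L_A = 87.9 + (-1.1)
L_A = 86.8

86.8 dBA


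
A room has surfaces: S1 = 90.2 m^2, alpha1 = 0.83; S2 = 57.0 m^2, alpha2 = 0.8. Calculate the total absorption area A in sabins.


Given surfaces:
  Surface 1: 90.2 * 0.83 = 74.866
  Surface 2: 57.0 * 0.8 = 45.6
Formula: A = sum(Si * alpha_i)
A = 74.866 + 45.6
A = 120.47

120.47 sabins


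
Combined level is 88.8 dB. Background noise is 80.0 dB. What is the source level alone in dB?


Given values:
  L_total = 88.8 dB, L_bg = 80.0 dB
Formula: L_source = 10 * log10(10^(L_total/10) - 10^(L_bg/10))
Convert to linear:
  10^(88.8/10) = 758577575.0292
  10^(80.0/10) = 100000000.0
Difference: 758577575.0292 - 100000000.0 = 658577575.0292
L_source = 10 * log10(658577575.0292) = 88.19

88.19 dB


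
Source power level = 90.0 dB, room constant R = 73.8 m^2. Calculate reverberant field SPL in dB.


Given values:
  Lw = 90.0 dB, R = 73.8 m^2
Formula: SPL = Lw + 10 * log10(4 / R)
Compute 4 / R = 4 / 73.8 = 0.054201
Compute 10 * log10(0.054201) = -12.6599
SPL = 90.0 + (-12.6599) = 77.34

77.34 dB


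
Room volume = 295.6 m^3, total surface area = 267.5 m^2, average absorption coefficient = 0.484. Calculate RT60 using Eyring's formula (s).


Given values:
  V = 295.6 m^3, S = 267.5 m^2, alpha = 0.484
Formula: RT60 = 0.161 * V / (-S * ln(1 - alpha))
Compute ln(1 - 0.484) = ln(0.516) = -0.661649
Denominator: -267.5 * -0.661649 = 176.9911
Numerator: 0.161 * 295.6 = 47.5916
RT60 = 47.5916 / 176.9911 = 0.269

0.269 s


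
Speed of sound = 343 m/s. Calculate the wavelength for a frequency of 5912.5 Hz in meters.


Given values:
  c = 343 m/s, f = 5912.5 Hz
Formula: lambda = c / f
lambda = 343 / 5912.5
lambda = 0.058

0.058 m


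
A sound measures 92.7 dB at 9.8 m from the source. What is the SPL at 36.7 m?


Given values:
  SPL1 = 92.7 dB, r1 = 9.8 m, r2 = 36.7 m
Formula: SPL2 = SPL1 - 20 * log10(r2 / r1)
Compute ratio: r2 / r1 = 36.7 / 9.8 = 3.7449
Compute log10: log10(3.7449) = 0.57344
Compute drop: 20 * 0.57344 = 11.4688
SPL2 = 92.7 - 11.4688 = 81.23

81.23 dB


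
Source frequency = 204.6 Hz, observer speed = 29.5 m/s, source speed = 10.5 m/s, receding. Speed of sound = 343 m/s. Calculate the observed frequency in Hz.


Given values:
  f_s = 204.6 Hz, v_o = 29.5 m/s, v_s = 10.5 m/s
  Direction: receding
Formula: f_o = f_s * (c - v_o) / (c + v_s)
Numerator: c - v_o = 343 - 29.5 = 313.5
Denominator: c + v_s = 343 + 10.5 = 353.5
f_o = 204.6 * 313.5 / 353.5 = 181.45

181.45 Hz


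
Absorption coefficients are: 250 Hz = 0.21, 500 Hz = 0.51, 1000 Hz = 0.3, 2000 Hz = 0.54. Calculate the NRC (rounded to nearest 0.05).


Given values:
  a_250 = 0.21, a_500 = 0.51
  a_1000 = 0.3, a_2000 = 0.54
Formula: NRC = (a250 + a500 + a1000 + a2000) / 4
Sum = 0.21 + 0.51 + 0.3 + 0.54 = 1.56
NRC = 1.56 / 4 = 0.39
Rounded to nearest 0.05: 0.4

0.4


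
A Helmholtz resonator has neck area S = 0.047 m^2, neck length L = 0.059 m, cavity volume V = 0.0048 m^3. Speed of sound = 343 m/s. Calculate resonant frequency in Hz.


Given values:
  S = 0.047 m^2, L = 0.059 m, V = 0.0048 m^3, c = 343 m/s
Formula: f = (c / (2*pi)) * sqrt(S / (V * L))
Compute V * L = 0.0048 * 0.059 = 0.0002832
Compute S / (V * L) = 0.047 / 0.0002832 = 165.9605
Compute sqrt(165.9605) = 12.882566
Compute c / (2*pi) = 343 / 6.283185 = 54.590148
f = 54.590148 * 12.882566 = 703.26

703.26 Hz


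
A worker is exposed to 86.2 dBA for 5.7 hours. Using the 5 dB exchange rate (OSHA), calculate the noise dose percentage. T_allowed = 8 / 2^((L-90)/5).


Given values:
  L = 86.2 dBA, T = 5.7 hours
Formula: T_allowed = 8 / 2^((L - 90) / 5)
Compute exponent: (86.2 - 90) / 5 = -0.76
Compute 2^(-0.76) = 0.590496
T_allowed = 8 / 0.590496 = 13.547933 hours
Dose = (T / T_allowed) * 100
Dose = (5.7 / 13.547933) * 100 = 42.07

42.07 %


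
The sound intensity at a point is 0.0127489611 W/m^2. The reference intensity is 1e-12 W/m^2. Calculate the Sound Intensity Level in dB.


Given values:
  I = 0.0127489611 W/m^2
  I_ref = 1e-12 W/m^2
Formula: SIL = 10 * log10(I / I_ref)
Compute ratio: I / I_ref = 12748961100
Compute log10: log10(12748961100) = 10.105475
Multiply: SIL = 10 * 10.105475 = 101.05

101.05 dB


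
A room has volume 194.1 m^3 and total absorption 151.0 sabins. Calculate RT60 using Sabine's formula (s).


Given values:
  V = 194.1 m^3
  A = 151.0 sabins
Formula: RT60 = 0.161 * V / A
Numerator: 0.161 * 194.1 = 31.2501
RT60 = 31.2501 / 151.0 = 0.207

0.207 s


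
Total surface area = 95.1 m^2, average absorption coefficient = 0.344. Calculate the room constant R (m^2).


Given values:
  S = 95.1 m^2, alpha = 0.344
Formula: R = S * alpha / (1 - alpha)
Numerator: 95.1 * 0.344 = 32.7144
Denominator: 1 - 0.344 = 0.656
R = 32.7144 / 0.656 = 49.87

49.87 m^2


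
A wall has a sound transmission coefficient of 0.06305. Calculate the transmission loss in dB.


Given values:
  tau = 0.06305
Formula: TL = 10 * log10(1 / tau)
Compute 1 / tau = 1 / 0.06305 = 15.8604
Compute log10(15.8604) = 1.200314
TL = 10 * 1.200314 = 12.0

12.0 dB


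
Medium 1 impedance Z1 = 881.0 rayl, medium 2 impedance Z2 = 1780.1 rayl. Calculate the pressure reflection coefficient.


Given values:
  Z1 = 881.0 rayl, Z2 = 1780.1 rayl
Formula: R = (Z2 - Z1) / (Z2 + Z1)
Numerator: Z2 - Z1 = 1780.1 - 881.0 = 899.1
Denominator: Z2 + Z1 = 1780.1 + 881.0 = 2661.1
R = 899.1 / 2661.1 = 0.3379

0.3379


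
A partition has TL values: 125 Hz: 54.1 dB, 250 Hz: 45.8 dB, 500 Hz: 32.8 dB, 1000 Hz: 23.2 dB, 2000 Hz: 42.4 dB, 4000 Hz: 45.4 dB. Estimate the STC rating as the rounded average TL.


Given TL values at each frequency:
  125 Hz: 54.1 dB
  250 Hz: 45.8 dB
  500 Hz: 32.8 dB
  1000 Hz: 23.2 dB
  2000 Hz: 42.4 dB
  4000 Hz: 45.4 dB
Formula: STC ~ round(average of TL values)
Sum = 54.1 + 45.8 + 32.8 + 23.2 + 42.4 + 45.4 = 243.7
Average = 243.7 / 6 = 40.62
Rounded: 41

41


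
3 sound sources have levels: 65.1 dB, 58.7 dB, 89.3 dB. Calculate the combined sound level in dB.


Formula: L_total = 10 * log10( sum(10^(Li/10)) )
  Source 1: 10^(65.1/10) = 3235936.5693
  Source 2: 10^(58.7/10) = 741310.2413
  Source 3: 10^(89.3/10) = 851138038.2024
Sum of linear values = 855115285.013
L_total = 10 * log10(855115285.013) = 89.32

89.32 dB


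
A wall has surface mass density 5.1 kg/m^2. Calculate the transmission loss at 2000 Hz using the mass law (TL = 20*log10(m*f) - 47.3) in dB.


Given values:
  m = 5.1 kg/m^2, f = 2000 Hz
Formula: TL = 20 * log10(m * f) - 47.3
Compute m * f = 5.1 * 2000 = 10200.0
Compute log10(10200.0) = 4.0086
Compute 20 * 4.0086 = 80.172
TL = 80.172 - 47.3 = 32.87

32.87 dB


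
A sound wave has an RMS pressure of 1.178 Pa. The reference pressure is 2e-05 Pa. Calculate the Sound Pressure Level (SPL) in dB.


Given values:
  p = 1.178 Pa
  p_ref = 2e-05 Pa
Formula: SPL = 20 * log10(p / p_ref)
Compute ratio: p / p_ref = 1.178 / 2e-05 = 58900
Compute log10: log10(58900) = 4.770115
Multiply: SPL = 20 * 4.770115 = 95.4

95.4 dB


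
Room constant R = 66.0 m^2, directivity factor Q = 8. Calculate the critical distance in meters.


Given values:
  R = 66.0 m^2, Q = 8
Formula: d_c = 0.141 * sqrt(Q * R)
Compute Q * R = 8 * 66.0 = 528.0
Compute sqrt(528.0) = 22.9783
d_c = 0.141 * 22.9783 = 3.24

3.24 m


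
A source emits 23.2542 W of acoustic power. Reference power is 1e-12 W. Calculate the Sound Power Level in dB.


Given values:
  W = 23.2542 W
  W_ref = 1e-12 W
Formula: SWL = 10 * log10(W / W_ref)
Compute ratio: W / W_ref = 23254200000000
Compute log10: log10(23254200000000) = 13.366501
Multiply: SWL = 10 * 13.366501 = 133.67

133.67 dB


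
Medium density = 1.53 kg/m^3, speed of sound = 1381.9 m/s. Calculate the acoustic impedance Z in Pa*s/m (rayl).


Given values:
  rho = 1.53 kg/m^3
  c = 1381.9 m/s
Formula: Z = rho * c
Z = 1.53 * 1381.9
Z = 2114.31

2114.31 rayl


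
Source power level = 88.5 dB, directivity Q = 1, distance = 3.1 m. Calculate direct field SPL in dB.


Given values:
  Lw = 88.5 dB, Q = 1, r = 3.1 m
Formula: SPL = Lw + 10 * log10(Q / (4 * pi * r^2))
Compute 4 * pi * r^2 = 4 * pi * 3.1^2 = 120.7628
Compute Q / denom = 1 / 120.7628 = 0.0082807
Compute 10 * log10(0.0082807) = -20.8193
SPL = 88.5 + (-20.8193) = 67.68

67.68 dB


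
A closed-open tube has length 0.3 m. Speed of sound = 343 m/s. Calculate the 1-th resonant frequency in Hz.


Given values:
  Tube type: closed-open, L = 0.3 m, c = 343 m/s, n = 1
Formula: f_n = (2n - 1) * c / (4 * L)
Compute 2n - 1 = 2*1 - 1 = 1
Compute 4 * L = 4 * 0.3 = 1.2
f = 1 * 343 / 1.2
f = 285.83

285.83 Hz


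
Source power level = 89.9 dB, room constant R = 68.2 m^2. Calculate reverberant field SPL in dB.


Given values:
  Lw = 89.9 dB, R = 68.2 m^2
Formula: SPL = Lw + 10 * log10(4 / R)
Compute 4 / R = 4 / 68.2 = 0.058651
Compute 10 * log10(0.058651) = -12.3172
SPL = 89.9 + (-12.3172) = 77.58

77.58 dB


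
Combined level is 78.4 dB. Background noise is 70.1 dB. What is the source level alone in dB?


Given values:
  L_total = 78.4 dB, L_bg = 70.1 dB
Formula: L_source = 10 * log10(10^(L_total/10) - 10^(L_bg/10))
Convert to linear:
  10^(78.4/10) = 69183097.0919
  10^(70.1/10) = 10232929.9228
Difference: 69183097.0919 - 10232929.9228 = 58950167.1691
L_source = 10 * log10(58950167.1691) = 77.7

77.7 dB
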